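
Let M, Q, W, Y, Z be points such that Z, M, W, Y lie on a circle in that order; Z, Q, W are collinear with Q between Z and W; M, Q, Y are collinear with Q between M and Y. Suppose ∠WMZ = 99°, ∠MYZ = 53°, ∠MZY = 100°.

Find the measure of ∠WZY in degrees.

1. ∠WYZ = 81°  [cyclic ZMWY, opposite ∠M+∠Y]
2. ∠YMZ = 27°  [△ZMY]
3. ∠YWZ = 27°  [same arc ZY]
4. ∠WZY = 72°  [△ZWY]

∠WZY = 72°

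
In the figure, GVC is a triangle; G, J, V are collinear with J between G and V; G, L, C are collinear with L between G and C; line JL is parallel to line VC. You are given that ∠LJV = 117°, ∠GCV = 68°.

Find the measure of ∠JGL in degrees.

∠JGL = 49°

1. ∠GJL = 63°  [linear pair at J on GV]
2. ∠GLJ = 68°  [JL∥VC, corresponding at L]
3. ∠JGL = 49°  [△GJL]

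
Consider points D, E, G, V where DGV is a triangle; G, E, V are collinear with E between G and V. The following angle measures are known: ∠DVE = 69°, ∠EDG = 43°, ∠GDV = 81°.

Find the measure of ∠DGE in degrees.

1. ∠DVG = 69°  [E on ray VG]
2. ∠DGV = 30°  [△DGV]
3. ∠DGE = 30°  [E on ray GV]

∠DGE = 30°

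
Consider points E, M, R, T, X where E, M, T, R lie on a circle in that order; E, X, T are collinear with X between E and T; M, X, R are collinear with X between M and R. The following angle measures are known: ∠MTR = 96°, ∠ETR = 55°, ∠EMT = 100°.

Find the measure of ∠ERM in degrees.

∠ERM = 41°

1. ∠MER = 84°  [cyclic EMTR, opposite ∠E+∠T]
2. ∠EMR = 55°  [same arc ER]
3. ∠ERM = 41°  [△EMR]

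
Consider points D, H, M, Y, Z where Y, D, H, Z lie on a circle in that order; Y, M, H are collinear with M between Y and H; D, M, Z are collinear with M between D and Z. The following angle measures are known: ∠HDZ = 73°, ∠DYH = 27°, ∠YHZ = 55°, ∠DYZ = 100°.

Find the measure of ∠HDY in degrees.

∠HDY = 128°

1. ∠HYZ = 73°  [same arc HZ]
2. ∠HZY = 52°  [△YHZ]
3. ∠HDY = 128°  [cyclic YDHZ, opposite ∠D+∠Z]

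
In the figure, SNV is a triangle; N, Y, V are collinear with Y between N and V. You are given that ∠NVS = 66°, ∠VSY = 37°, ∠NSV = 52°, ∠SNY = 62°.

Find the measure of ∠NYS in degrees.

1. ∠SVY = 66°  [Y on ray VN]
2. ∠SYV = 77°  [△SYV]
3. ∠NYS = 103°  [linear pair at Y on NV]

∠NYS = 103°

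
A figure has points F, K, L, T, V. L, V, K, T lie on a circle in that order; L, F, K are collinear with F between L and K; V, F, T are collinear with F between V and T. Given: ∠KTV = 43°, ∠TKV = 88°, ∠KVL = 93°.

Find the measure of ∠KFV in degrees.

∠KFV = 87°

1. ∠KLV = 43°  [same arc VK]
2. ∠KVT = 49°  [△VKT]
3. ∠LKV = 44°  [△LVK]
4. ∠KFV = 87°  [△VFK]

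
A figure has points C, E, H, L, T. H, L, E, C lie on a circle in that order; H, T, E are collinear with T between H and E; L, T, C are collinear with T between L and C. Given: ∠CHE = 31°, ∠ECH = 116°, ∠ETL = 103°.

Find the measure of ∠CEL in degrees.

1. ∠CEH = 33°  [△HEC]
2. ∠CTH = 103°  [vertical angles at T]
3. ∠CLH = 33°  [same arc HC]
4. ∠HCL = 46°  [△HTC]
5. ∠CHL = 101°  [△HLC]
6. ∠CEL = 79°  [cyclic HLEC, opposite ∠H+∠E]

∠CEL = 79°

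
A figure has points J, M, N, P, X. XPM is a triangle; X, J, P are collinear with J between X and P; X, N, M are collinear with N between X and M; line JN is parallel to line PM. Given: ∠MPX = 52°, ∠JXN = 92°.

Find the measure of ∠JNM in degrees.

1. ∠NJX = 52°  [JN∥PM, corresponding at J]
2. ∠JNX = 36°  [△XJN]
3. ∠JNM = 144°  [linear pair at N on XM]

∠JNM = 144°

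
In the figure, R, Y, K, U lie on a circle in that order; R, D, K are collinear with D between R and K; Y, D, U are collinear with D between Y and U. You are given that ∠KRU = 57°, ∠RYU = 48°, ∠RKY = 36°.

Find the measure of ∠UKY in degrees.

∠UKY = 84°

1. ∠RUY = 36°  [same arc RY]
2. ∠URY = 96°  [△RYU]
3. ∠UKY = 84°  [cyclic RYKU, opposite ∠R+∠K]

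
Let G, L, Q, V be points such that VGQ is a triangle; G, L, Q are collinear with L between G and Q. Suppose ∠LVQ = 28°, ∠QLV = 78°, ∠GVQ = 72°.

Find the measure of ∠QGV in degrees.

1. ∠LQV = 74°  [△VLQ]
2. ∠GQV = 74°  [L on ray QG]
3. ∠QGV = 34°  [△VGQ]

∠QGV = 34°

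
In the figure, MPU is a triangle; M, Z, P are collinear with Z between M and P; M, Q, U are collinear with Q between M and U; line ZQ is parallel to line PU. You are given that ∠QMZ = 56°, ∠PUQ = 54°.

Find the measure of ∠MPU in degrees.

1. ∠PMU = 56°  [Z on MP, Q on MU]
2. ∠MUP = 54°  [Q on ray UM]
3. ∠MPU = 70°  [△MPU]

∠MPU = 70°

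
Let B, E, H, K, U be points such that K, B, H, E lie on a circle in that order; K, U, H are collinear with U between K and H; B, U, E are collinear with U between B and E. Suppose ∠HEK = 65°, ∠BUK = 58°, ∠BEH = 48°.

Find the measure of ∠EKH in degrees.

1. ∠EUH = 58°  [vertical angles at U]
2. ∠EHK = 74°  [△HUE]
3. ∠EKH = 41°  [△KHE]

∠EKH = 41°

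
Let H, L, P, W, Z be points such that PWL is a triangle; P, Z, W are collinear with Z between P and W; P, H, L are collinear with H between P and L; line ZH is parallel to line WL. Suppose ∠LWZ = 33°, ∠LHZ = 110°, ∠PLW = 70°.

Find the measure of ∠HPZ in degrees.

1. ∠LWP = 33°  [Z on ray WP]
2. ∠PHZ = 70°  [linear pair at H on PL]
3. ∠HZP = 33°  [ZH∥WL, corresponding at Z]
4. ∠HPZ = 77°  [△PZH]

∠HPZ = 77°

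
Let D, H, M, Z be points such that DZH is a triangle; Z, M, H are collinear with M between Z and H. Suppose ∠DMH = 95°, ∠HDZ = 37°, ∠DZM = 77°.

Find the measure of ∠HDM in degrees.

1. ∠DZH = 77°  [M on ray ZH]
2. ∠DHZ = 66°  [△DZH]
3. ∠DHM = 66°  [M on ray HZ]
4. ∠HDM = 19°  [△DMH]

∠HDM = 19°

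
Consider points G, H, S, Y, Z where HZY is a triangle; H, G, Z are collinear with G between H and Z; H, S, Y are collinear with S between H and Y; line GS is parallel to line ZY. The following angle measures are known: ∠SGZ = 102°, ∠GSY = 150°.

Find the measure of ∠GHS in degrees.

1. ∠HGS = 78°  [linear pair at G on HZ]
2. ∠GSH = 30°  [linear pair at S on HY]
3. ∠GHS = 72°  [△HGS]

∠GHS = 72°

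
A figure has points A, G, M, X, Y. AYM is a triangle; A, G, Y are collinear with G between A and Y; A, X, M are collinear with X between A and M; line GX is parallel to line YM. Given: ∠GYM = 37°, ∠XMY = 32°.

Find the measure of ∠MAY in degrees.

∠MAY = 111°

1. ∠AYM = 37°  [G on ray YA]
2. ∠AMY = 32°  [X on ray MA]
3. ∠MAY = 111°  [△AYM]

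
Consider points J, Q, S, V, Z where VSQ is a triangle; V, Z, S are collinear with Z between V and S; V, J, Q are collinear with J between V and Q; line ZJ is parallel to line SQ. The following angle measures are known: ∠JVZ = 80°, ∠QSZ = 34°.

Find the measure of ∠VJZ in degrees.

1. ∠QVS = 80°  [Z on VS, J on VQ]
2. ∠QSV = 34°  [Z on ray SV]
3. ∠SQV = 66°  [△VSQ]
4. ∠VJZ = 66°  [ZJ∥SQ, corresponding at J]

∠VJZ = 66°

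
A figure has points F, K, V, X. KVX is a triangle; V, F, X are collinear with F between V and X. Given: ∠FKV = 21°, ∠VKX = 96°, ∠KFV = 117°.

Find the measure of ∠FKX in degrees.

∠FKX = 75°

1. ∠FVK = 42°  [△KVF]
2. ∠KFX = 63°  [linear pair at F on VX]
3. ∠KVX = 42°  [F on ray VX]
4. ∠KXV = 42°  [△KVX]
5. ∠FXK = 42°  [F on ray XV]
6. ∠FKX = 75°  [△KFX]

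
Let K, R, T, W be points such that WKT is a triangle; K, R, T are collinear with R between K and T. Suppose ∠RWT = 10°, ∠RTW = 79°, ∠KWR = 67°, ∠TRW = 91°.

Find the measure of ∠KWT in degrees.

1. ∠KTW = 79°  [R on ray TK]
2. ∠KRW = 89°  [linear pair at R on KT]
3. ∠RKW = 24°  [△WKR]
4. ∠TKW = 24°  [R on ray KT]
5. ∠KWT = 77°  [△WKT]

∠KWT = 77°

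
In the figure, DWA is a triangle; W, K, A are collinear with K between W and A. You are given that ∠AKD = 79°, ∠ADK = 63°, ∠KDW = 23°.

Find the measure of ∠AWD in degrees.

∠AWD = 56°

1. ∠DKW = 101°  [linear pair at K on WA]
2. ∠DWK = 56°  [△DWK]
3. ∠AWD = 56°  [K on ray WA]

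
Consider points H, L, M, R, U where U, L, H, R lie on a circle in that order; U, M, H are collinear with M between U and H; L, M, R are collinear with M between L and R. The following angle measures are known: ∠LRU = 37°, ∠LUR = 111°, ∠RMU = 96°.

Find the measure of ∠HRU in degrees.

1. ∠RLU = 32°  [△ULR]
2. ∠HUR = 47°  [△UMR]
3. ∠RHU = 32°  [same arc UR]
4. ∠HRU = 101°  [△UHR]

∠HRU = 101°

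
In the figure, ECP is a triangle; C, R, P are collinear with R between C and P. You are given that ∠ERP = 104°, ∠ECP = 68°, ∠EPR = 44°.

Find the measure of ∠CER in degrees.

1. ∠CRE = 76°  [linear pair at R on CP]
2. ∠ECR = 68°  [R on ray CP]
3. ∠CER = 36°  [△ECR]

∠CER = 36°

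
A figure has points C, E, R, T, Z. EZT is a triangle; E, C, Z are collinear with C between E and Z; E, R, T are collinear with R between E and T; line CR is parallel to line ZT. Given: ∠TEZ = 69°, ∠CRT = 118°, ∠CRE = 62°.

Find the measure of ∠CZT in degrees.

∠CZT = 49°

1. ∠CER = 69°  [C on EZ, R on ET]
2. ∠ECR = 49°  [△ECR]
3. ∠RCZ = 131°  [linear pair at C on EZ]
4. ∠CZT = 49°  [CR∥ZT, co-interior at Z–C]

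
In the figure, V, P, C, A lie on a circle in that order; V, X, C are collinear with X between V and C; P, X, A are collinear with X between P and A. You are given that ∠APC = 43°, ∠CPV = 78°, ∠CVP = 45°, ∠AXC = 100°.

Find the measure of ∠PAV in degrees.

∠PAV = 57°

1. ∠AVC = 43°  [same arc CA]
2. ∠AXV = 80°  [linear pair at X on VC]
3. ∠PAV = 57°  [△VXA]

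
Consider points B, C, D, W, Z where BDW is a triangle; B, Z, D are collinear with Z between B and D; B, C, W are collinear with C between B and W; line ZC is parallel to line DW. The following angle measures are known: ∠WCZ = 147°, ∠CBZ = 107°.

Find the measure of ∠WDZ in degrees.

1. ∠BCZ = 33°  [linear pair at C on BW]
2. ∠BZC = 40°  [△BZC]
3. ∠CZD = 140°  [linear pair at Z on BD]
4. ∠WDZ = 40°  [ZC∥DW, co-interior at D–Z]

∠WDZ = 40°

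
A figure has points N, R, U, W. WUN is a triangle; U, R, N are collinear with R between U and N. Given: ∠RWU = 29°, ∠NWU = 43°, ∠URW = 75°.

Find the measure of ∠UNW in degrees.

1. ∠RUW = 76°  [△WUR]
2. ∠NUW = 76°  [R on ray UN]
3. ∠UNW = 61°  [△WUN]

∠UNW = 61°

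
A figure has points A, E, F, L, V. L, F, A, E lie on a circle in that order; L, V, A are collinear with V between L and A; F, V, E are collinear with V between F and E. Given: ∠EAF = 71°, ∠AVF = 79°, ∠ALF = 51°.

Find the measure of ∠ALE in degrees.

∠ALE = 58°

1. ∠ELF = 109°  [cyclic LFAE, opposite ∠L+∠A]
2. ∠EVL = 79°  [vertical angles at V]
3. ∠FVL = 101°  [linear pair at V on LA]
4. ∠EFL = 28°  [△LVF]
5. ∠FEL = 43°  [△LFE]
6. ∠ALE = 58°  [△LVE]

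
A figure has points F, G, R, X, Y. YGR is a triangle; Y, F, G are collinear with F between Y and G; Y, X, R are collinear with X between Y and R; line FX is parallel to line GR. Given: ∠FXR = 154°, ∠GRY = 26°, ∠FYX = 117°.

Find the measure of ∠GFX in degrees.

1. ∠FXY = 26°  [linear pair at X on YR]
2. ∠XFY = 37°  [△YFX]
3. ∠GFX = 143°  [linear pair at F on YG]

∠GFX = 143°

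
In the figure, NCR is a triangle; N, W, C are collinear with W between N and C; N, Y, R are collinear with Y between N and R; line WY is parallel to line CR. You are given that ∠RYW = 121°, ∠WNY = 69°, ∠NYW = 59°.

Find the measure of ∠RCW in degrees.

∠RCW = 52°

1. ∠NWY = 52°  [△NWY]
2. ∠CWY = 128°  [linear pair at W on NC]
3. ∠RCW = 52°  [WY∥CR, co-interior at C–W]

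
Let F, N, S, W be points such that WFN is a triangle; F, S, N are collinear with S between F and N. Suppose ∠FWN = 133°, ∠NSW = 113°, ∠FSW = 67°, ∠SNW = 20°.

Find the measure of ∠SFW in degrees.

∠SFW = 27°

1. ∠FNW = 20°  [S on ray NF]
2. ∠NFW = 27°  [△WFN]
3. ∠SFW = 27°  [S on ray FN]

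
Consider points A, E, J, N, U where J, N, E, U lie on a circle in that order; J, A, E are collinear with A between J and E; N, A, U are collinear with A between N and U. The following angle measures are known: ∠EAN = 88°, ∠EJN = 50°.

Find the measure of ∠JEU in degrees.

∠JEU = 38°

1. ∠JAU = 88°  [vertical angles at A]
2. ∠EUN = 50°  [same arc NE]
3. ∠EAU = 92°  [linear pair at A on JE]
4. ∠JEU = 38°  [△EAU]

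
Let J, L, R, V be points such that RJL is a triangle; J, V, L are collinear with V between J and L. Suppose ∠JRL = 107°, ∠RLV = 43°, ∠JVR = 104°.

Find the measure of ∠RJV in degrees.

1. ∠JLR = 43°  [V on ray LJ]
2. ∠LJR = 30°  [△RJL]
3. ∠RJV = 30°  [V on ray JL]

∠RJV = 30°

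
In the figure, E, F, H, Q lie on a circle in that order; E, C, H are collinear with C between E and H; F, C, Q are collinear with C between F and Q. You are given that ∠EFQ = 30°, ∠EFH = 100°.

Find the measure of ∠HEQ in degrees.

1. ∠EHQ = 30°  [same arc EQ]
2. ∠EQH = 80°  [cyclic EFHQ, opposite ∠F+∠Q]
3. ∠HEQ = 70°  [△EHQ]

∠HEQ = 70°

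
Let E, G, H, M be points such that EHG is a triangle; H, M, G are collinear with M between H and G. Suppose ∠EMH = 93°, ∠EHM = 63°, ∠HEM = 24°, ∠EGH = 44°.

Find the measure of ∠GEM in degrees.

∠GEM = 49°

1. ∠EMG = 87°  [linear pair at M on HG]
2. ∠EGM = 44°  [M on ray GH]
3. ∠GEM = 49°  [△EMG]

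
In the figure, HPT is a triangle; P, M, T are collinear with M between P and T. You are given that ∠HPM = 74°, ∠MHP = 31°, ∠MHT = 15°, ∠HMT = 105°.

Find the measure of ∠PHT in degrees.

1. ∠HPT = 74°  [M on ray PT]
2. ∠HTM = 60°  [△HMT]
3. ∠HTP = 60°  [M on ray TP]
4. ∠PHT = 46°  [△HPT]

∠PHT = 46°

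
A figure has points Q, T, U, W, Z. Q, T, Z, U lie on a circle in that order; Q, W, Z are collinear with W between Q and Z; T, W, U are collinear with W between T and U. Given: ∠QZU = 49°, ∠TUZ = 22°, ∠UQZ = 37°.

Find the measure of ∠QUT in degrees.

∠QUT = 72°

1. ∠UWZ = 109°  [△ZWU]
2. ∠QWU = 71°  [linear pair at W on QZ]
3. ∠QUT = 72°  [△QWU]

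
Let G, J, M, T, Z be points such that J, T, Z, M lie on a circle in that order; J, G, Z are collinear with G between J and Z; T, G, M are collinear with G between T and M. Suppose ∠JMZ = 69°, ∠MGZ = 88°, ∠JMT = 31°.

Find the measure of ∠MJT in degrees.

1. ∠JTZ = 111°  [cyclic JTZM, opposite ∠T+∠M]
2. ∠JGT = 88°  [vertical angles at G]
3. ∠JZT = 31°  [same arc JT]
4. ∠TJZ = 38°  [△JTZ]
5. ∠JTM = 54°  [△JGT]
6. ∠MJT = 95°  [△JTM]

∠MJT = 95°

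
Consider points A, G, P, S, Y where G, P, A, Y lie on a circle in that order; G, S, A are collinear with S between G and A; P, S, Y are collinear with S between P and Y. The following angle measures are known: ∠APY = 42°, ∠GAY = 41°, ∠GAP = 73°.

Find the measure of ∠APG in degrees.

∠APG = 83°

1. ∠AGY = 42°  [same arc AY]
2. ∠AYG = 97°  [△GAY]
3. ∠APG = 83°  [cyclic GPAY, opposite ∠P+∠Y]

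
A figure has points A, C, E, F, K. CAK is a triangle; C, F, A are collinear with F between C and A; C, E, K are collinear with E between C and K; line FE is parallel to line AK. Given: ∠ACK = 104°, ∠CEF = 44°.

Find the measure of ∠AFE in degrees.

1. ∠ECF = 104°  [F on CA, E on CK]
2. ∠CFE = 32°  [△CFE]
3. ∠AFE = 148°  [linear pair at F on CA]

∠AFE = 148°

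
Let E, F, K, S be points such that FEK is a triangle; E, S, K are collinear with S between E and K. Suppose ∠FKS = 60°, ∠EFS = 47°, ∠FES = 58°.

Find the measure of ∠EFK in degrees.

∠EFK = 62°

1. ∠EKF = 60°  [S on ray KE]
2. ∠FEK = 58°  [S on ray EK]
3. ∠EFK = 62°  [△FEK]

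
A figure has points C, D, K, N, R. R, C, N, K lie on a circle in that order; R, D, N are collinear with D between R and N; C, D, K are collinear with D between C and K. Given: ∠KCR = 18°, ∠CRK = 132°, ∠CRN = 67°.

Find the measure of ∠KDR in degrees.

∠KDR = 85°

1. ∠KNR = 18°  [same arc RK]
2. ∠CKN = 67°  [same arc CN]
3. ∠KDN = 95°  [△NDK]
4. ∠KDR = 85°  [linear pair at D on RN]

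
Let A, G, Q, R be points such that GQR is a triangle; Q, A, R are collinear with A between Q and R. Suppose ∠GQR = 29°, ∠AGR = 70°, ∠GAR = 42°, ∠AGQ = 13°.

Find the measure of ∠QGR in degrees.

∠QGR = 83°

1. ∠ARG = 68°  [△GAR]
2. ∠GRQ = 68°  [A on ray RQ]
3. ∠QGR = 83°  [△GQR]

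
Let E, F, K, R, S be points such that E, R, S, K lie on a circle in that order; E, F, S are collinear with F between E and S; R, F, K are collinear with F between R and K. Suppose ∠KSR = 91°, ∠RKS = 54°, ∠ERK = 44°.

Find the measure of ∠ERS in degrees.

1. ∠KRS = 35°  [△RSK]
2. ∠ESK = 44°  [same arc EK]
3. ∠KES = 35°  [same arc SK]
4. ∠EKS = 101°  [△ESK]
5. ∠ERS = 79°  [cyclic ERSK, opposite ∠R+∠K]

∠ERS = 79°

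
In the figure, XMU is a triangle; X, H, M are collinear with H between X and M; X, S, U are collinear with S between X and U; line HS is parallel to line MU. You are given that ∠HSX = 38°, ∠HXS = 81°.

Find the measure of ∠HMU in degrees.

1. ∠SHX = 61°  [△XHS]
2. ∠MHS = 119°  [linear pair at H on XM]
3. ∠HMU = 61°  [HS∥MU, co-interior at M–H]

∠HMU = 61°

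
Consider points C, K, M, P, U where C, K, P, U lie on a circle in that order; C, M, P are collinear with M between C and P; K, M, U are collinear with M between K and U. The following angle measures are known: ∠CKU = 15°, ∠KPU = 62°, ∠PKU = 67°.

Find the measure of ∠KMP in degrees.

1. ∠KCU = 118°  [cyclic CKPU, opposite ∠C+∠P]
2. ∠PCU = 67°  [same arc PU]
3. ∠CUK = 47°  [△CKU]
4. ∠CMU = 66°  [△CMU]
5. ∠KMP = 66°  [vertical angles at M]

∠KMP = 66°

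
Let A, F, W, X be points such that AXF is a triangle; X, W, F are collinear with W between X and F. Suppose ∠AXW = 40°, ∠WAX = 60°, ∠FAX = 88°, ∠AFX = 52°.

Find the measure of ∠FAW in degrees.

1. ∠AWX = 80°  [△AXW]
2. ∠AFW = 52°  [W on ray FX]
3. ∠AWF = 100°  [linear pair at W on XF]
4. ∠FAW = 28°  [△AWF]

∠FAW = 28°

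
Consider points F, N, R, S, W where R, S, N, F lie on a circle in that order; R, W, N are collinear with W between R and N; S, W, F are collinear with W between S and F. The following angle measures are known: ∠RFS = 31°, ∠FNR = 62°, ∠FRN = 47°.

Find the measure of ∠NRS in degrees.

∠NRS = 40°

1. ∠RNS = 31°  [same arc RS]
2. ∠NFR = 71°  [△RNF]
3. ∠NSR = 109°  [cyclic RSNF, opposite ∠S+∠F]
4. ∠NRS = 40°  [△RSN]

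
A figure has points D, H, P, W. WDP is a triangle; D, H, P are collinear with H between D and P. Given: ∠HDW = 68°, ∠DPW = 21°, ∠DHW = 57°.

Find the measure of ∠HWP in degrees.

1. ∠HPW = 21°  [H on ray PD]
2. ∠PHW = 123°  [linear pair at H on DP]
3. ∠HWP = 36°  [△WHP]

∠HWP = 36°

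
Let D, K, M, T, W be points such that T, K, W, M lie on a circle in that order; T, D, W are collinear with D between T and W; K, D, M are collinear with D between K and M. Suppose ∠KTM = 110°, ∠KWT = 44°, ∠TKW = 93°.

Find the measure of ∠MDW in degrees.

1. ∠KMT = 44°  [same arc TK]
2. ∠KTW = 43°  [△TKW]
3. ∠MKT = 26°  [△TKM]
4. ∠KMW = 43°  [same arc KW]
5. ∠MWT = 26°  [same arc TM]
6. ∠MDW = 111°  [△WDM]

∠MDW = 111°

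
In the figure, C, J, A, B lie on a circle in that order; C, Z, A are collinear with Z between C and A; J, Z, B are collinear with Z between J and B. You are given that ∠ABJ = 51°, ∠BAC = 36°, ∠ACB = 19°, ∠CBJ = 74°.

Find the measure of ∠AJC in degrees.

1. ∠ACJ = 51°  [same arc JA]
2. ∠CAJ = 74°  [same arc CJ]
3. ∠AJC = 55°  [△CJA]

∠AJC = 55°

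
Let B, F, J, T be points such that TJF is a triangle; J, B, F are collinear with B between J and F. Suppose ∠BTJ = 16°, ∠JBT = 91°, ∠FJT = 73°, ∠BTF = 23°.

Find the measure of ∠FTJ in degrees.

∠FTJ = 39°

1. ∠FBT = 89°  [linear pair at B on JF]
2. ∠BFT = 68°  [△TBF]
3. ∠JFT = 68°  [B on ray FJ]
4. ∠FTJ = 39°  [△TJF]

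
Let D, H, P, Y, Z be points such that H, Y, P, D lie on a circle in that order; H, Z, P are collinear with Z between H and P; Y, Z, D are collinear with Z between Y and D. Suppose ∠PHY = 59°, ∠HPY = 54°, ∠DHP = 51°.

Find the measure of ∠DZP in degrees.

∠DZP = 105°

1. ∠HDY = 54°  [same arc HY]
2. ∠DZH = 75°  [△HZD]
3. ∠DZP = 105°  [linear pair at Z on HP]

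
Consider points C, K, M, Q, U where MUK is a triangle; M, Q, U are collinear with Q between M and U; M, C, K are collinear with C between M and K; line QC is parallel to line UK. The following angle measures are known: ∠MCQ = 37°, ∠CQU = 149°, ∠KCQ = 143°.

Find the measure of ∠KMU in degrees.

1. ∠CQM = 31°  [linear pair at Q on MU]
2. ∠CMQ = 112°  [△MQC]
3. ∠KMU = 112°  [Q on MU, C on MK]

∠KMU = 112°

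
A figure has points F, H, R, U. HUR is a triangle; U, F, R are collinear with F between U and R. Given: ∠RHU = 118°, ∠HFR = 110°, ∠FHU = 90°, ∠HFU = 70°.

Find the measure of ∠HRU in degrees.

1. ∠FUH = 20°  [△HUF]
2. ∠HUR = 20°  [F on ray UR]
3. ∠HRU = 42°  [△HUR]

∠HRU = 42°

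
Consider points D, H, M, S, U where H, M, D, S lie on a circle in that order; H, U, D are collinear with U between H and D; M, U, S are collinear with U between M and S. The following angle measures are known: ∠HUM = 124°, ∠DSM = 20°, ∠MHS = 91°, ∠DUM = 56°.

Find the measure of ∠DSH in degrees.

∠DSH = 73°

1. ∠DUS = 124°  [vertical angles at U]
2. ∠HDS = 36°  [△DUS]
3. ∠MDS = 89°  [cyclic HMDS, opposite ∠H+∠D]
4. ∠DMS = 71°  [△MDS]
5. ∠DHS = 71°  [same arc DS]
6. ∠DSH = 73°  [△HDS]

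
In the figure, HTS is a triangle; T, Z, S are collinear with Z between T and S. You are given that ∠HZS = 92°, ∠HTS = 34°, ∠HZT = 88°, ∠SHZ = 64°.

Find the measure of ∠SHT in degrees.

∠SHT = 122°

1. ∠HSZ = 24°  [△HZS]
2. ∠HST = 24°  [Z on ray ST]
3. ∠SHT = 122°  [△HTS]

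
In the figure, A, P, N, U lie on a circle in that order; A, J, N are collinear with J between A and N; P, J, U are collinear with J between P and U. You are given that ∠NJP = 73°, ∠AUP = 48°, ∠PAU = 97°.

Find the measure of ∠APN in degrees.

∠APN = 94°

1. ∠AJP = 107°  [linear pair at J on AN]
2. ∠ANP = 48°  [same arc AP]
3. ∠APU = 35°  [△APU]
4. ∠NAP = 38°  [△AJP]
5. ∠APN = 94°  [△APN]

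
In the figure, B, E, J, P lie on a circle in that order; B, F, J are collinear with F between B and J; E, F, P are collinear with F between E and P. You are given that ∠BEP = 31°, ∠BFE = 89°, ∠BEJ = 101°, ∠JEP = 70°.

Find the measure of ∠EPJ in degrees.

∠EPJ = 60°

1. ∠BJP = 31°  [same arc BP]
2. ∠JFP = 89°  [vertical angles at F]
3. ∠EPJ = 60°  [△JFP]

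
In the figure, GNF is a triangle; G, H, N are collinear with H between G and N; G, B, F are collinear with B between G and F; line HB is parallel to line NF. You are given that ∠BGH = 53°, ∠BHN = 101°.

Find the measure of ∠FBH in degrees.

∠FBH = 132°

1. ∠BHG = 79°  [linear pair at H on GN]
2. ∠GBH = 48°  [△GHB]
3. ∠FBH = 132°  [linear pair at B on GF]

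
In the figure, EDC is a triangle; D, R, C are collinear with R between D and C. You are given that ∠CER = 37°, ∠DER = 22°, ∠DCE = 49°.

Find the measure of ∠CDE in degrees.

∠CDE = 72°

1. ∠ECR = 49°  [R on ray CD]
2. ∠CRE = 94°  [△ERC]
3. ∠DRE = 86°  [linear pair at R on DC]
4. ∠EDR = 72°  [△EDR]
5. ∠CDE = 72°  [R on ray DC]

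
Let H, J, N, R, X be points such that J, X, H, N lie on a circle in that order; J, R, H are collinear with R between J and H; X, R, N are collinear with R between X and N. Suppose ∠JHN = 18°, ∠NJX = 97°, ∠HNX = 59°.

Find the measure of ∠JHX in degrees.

∠JHX = 65°

1. ∠JXN = 18°  [same arc JN]
2. ∠JNX = 65°  [△JXN]
3. ∠JHX = 65°  [same arc JX]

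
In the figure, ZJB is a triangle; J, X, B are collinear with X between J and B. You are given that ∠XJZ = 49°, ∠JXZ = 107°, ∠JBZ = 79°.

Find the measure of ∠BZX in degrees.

∠BZX = 28°

1. ∠BXZ = 73°  [linear pair at X on JB]
2. ∠XBZ = 79°  [X on ray BJ]
3. ∠BZX = 28°  [△ZXB]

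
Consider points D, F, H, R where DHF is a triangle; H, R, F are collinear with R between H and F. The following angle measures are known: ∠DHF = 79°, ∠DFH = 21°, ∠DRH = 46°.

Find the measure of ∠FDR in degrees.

1. ∠DFR = 21°  [R on ray FH]
2. ∠DRF = 134°  [linear pair at R on HF]
3. ∠FDR = 25°  [△DRF]

∠FDR = 25°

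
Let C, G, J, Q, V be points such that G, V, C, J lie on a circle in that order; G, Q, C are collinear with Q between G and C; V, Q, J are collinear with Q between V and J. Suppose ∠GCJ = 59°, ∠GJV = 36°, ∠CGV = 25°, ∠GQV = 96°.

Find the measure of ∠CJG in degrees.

∠CJG = 61°

1. ∠GCV = 36°  [same arc GV]
2. ∠CVG = 119°  [△GVC]
3. ∠CJG = 61°  [cyclic GVCJ, opposite ∠V+∠J]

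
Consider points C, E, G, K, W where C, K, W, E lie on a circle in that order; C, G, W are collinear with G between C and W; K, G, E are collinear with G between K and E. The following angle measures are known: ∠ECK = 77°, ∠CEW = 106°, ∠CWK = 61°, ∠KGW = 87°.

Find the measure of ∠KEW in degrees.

1. ∠EWK = 103°  [cyclic CKWE, opposite ∠C+∠W]
2. ∠EKW = 32°  [△KGW]
3. ∠KEW = 45°  [△KWE]

∠KEW = 45°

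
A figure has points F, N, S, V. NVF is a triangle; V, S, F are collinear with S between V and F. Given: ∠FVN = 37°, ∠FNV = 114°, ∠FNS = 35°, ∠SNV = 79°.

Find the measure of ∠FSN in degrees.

∠FSN = 116°

1. ∠NVS = 37°  [S on ray VF]
2. ∠NSV = 64°  [△NVS]
3. ∠FSN = 116°  [linear pair at S on VF]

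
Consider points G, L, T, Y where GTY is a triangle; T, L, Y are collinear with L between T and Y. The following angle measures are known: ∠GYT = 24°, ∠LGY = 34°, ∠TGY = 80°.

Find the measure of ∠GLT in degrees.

1. ∠GYL = 24°  [L on ray YT]
2. ∠GLY = 122°  [△GLY]
3. ∠GLT = 58°  [linear pair at L on TY]

∠GLT = 58°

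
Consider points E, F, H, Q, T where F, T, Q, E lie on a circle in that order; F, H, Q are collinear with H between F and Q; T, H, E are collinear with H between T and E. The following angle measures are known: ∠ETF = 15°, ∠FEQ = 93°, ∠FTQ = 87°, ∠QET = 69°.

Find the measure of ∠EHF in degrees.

∠EHF = 84°

1. ∠EQF = 15°  [same arc FE]
2. ∠EHQ = 96°  [△QHE]
3. ∠EHF = 84°  [linear pair at H on FQ]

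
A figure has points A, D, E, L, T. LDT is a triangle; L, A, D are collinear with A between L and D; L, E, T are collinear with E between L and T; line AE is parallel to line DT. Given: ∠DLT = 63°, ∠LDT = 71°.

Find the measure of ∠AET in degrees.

∠AET = 134°

1. ∠DTL = 46°  [△LDT]
2. ∠AEL = 46°  [AE∥DT, corresponding at E]
3. ∠AET = 134°  [linear pair at E on LT]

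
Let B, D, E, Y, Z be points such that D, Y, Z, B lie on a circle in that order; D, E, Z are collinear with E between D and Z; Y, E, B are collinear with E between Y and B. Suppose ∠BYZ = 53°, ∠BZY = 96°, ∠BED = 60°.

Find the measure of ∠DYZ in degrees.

1. ∠YBZ = 31°  [△YZB]
2. ∠YEZ = 60°  [vertical angles at E]
3. ∠YDZ = 31°  [same arc YZ]
4. ∠DZY = 67°  [△YEZ]
5. ∠DYZ = 82°  [△DYZ]

∠DYZ = 82°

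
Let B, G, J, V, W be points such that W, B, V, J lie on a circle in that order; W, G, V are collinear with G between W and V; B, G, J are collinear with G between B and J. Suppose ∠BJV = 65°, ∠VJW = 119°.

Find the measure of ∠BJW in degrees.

∠BJW = 54°

1. ∠BWV = 65°  [same arc BV]
2. ∠VBW = 61°  [cyclic WBVJ, opposite ∠B+∠J]
3. ∠BVW = 54°  [△WBV]
4. ∠BJW = 54°  [same arc WB]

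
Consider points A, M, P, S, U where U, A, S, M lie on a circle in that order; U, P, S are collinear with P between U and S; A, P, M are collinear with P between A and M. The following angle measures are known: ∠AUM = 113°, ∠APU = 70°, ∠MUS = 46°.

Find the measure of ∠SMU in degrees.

1. ∠ASM = 67°  [cyclic UASM, opposite ∠U+∠S]
2. ∠MPS = 70°  [vertical angles at P]
3. ∠MAS = 46°  [same arc SM]
4. ∠AMS = 67°  [△ASM]
5. ∠MSU = 43°  [△SPM]
6. ∠SMU = 91°  [△USM]

∠SMU = 91°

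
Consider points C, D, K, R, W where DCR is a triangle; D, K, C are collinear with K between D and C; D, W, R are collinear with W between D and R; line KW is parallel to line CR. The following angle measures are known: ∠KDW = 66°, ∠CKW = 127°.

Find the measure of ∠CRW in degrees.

∠CRW = 61°

1. ∠DKW = 53°  [linear pair at K on DC]
2. ∠DWK = 61°  [△DKW]
3. ∠KWR = 119°  [linear pair at W on DR]
4. ∠CRW = 61°  [KW∥CR, co-interior at R–W]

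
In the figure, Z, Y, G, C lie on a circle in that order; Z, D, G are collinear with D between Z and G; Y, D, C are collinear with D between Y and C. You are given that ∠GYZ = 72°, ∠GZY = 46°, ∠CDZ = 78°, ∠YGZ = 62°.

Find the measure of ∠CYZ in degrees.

1. ∠GCY = 46°  [same arc YG]
2. ∠CDG = 102°  [linear pair at D on ZG]
3. ∠CGZ = 32°  [△GDC]
4. ∠CYZ = 32°  [same arc ZC]

∠CYZ = 32°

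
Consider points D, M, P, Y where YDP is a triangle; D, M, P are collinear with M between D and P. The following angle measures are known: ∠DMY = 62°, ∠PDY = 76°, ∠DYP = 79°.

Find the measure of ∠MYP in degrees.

∠MYP = 37°

1. ∠PMY = 118°  [linear pair at M on DP]
2. ∠DPY = 25°  [△YDP]
3. ∠MPY = 25°  [M on ray PD]
4. ∠MYP = 37°  [△YMP]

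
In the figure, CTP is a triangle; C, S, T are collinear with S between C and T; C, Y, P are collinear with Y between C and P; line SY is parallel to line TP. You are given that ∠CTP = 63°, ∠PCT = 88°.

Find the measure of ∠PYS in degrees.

∠PYS = 151°

1. ∠CPT = 29°  [△CTP]
2. ∠CYS = 29°  [SY∥TP, corresponding at Y]
3. ∠PYS = 151°  [linear pair at Y on CP]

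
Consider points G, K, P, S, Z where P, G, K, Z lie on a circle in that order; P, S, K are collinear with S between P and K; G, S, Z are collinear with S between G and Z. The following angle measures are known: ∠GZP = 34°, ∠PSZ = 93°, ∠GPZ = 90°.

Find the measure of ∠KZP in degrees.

1. ∠PGZ = 56°  [△PGZ]
2. ∠KPZ = 53°  [△PSZ]
3. ∠PKZ = 56°  [same arc PZ]
4. ∠KZP = 71°  [△PKZ]

∠KZP = 71°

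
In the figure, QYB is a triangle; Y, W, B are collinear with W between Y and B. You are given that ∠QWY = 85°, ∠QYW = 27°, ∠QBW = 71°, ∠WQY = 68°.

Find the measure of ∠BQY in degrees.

∠BQY = 82°

1. ∠BYQ = 27°  [W on ray YB]
2. ∠QBY = 71°  [W on ray BY]
3. ∠BQY = 82°  [△QYB]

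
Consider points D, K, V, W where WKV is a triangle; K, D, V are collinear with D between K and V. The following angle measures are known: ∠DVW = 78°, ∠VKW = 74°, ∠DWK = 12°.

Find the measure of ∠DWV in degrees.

1. ∠DKW = 74°  [D on ray KV]
2. ∠KDW = 94°  [△WKD]
3. ∠VDW = 86°  [linear pair at D on KV]
4. ∠DWV = 16°  [△WDV]

∠DWV = 16°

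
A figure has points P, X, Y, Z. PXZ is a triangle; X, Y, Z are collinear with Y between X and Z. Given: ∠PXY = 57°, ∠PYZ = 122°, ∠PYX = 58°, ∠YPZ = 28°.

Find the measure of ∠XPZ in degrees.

∠XPZ = 93°

1. ∠PXZ = 57°  [Y on ray XZ]
2. ∠PZY = 30°  [△PYZ]
3. ∠PZX = 30°  [Y on ray ZX]
4. ∠XPZ = 93°  [△PXZ]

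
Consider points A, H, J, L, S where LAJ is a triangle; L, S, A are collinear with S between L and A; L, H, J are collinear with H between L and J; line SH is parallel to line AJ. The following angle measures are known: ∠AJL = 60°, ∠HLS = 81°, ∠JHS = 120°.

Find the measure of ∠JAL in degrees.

1. ∠LHS = 60°  [SH∥AJ, corresponding at H]
2. ∠HSL = 39°  [△LSH]
3. ∠JAL = 39°  [SH∥AJ, corresponding at S]

∠JAL = 39°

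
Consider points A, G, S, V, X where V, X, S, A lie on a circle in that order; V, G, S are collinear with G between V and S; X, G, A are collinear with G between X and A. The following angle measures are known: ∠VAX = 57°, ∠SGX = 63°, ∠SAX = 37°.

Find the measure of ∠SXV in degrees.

1. ∠VSX = 57°  [same arc VX]
2. ∠SVX = 37°  [same arc XS]
3. ∠SXV = 86°  [△VXS]

∠SXV = 86°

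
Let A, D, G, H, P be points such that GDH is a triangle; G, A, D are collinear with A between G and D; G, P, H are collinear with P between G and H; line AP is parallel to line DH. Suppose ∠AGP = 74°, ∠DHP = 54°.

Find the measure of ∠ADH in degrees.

∠ADH = 52°

1. ∠DGH = 74°  [A on GD, P on GH]
2. ∠DHG = 54°  [P on ray HG]
3. ∠GDH = 52°  [△GDH]
4. ∠ADH = 52°  [A on ray DG]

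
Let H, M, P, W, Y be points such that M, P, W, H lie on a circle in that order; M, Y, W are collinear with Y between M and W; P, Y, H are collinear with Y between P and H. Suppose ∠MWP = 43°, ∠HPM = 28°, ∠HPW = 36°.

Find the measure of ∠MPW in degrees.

∠MPW = 64°

1. ∠HWM = 28°  [same arc MH]
2. ∠HMW = 36°  [same arc WH]
3. ∠MHW = 116°  [△MWH]
4. ∠MPW = 64°  [cyclic MPWH, opposite ∠P+∠H]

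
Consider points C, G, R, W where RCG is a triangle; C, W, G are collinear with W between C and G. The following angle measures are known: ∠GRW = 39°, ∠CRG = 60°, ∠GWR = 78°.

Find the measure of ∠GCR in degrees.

∠GCR = 57°

1. ∠RGW = 63°  [△RWG]
2. ∠CGR = 63°  [W on ray GC]
3. ∠GCR = 57°  [△RCG]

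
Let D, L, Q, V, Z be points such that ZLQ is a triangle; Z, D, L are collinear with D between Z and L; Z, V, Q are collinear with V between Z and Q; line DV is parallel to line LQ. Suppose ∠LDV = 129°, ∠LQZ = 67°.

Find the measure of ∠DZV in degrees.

∠DZV = 62°

1. ∠VDZ = 51°  [linear pair at D on ZL]
2. ∠DVZ = 67°  [DV∥LQ, corresponding at V]
3. ∠DZV = 62°  [△ZDV]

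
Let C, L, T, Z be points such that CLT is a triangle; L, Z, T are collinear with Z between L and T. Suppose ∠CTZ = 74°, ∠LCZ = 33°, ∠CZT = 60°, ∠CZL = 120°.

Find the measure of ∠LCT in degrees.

1. ∠CTL = 74°  [Z on ray TL]
2. ∠CLZ = 27°  [△CLZ]
3. ∠CLT = 27°  [Z on ray LT]
4. ∠LCT = 79°  [△CLT]

∠LCT = 79°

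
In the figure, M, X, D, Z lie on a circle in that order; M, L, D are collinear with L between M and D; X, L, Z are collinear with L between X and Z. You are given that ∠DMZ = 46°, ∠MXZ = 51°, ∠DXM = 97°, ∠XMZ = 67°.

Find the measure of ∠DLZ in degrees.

∠DLZ = 108°

1. ∠DXZ = 46°  [same arc DZ]
2. ∠MDZ = 51°  [same arc MZ]
3. ∠XDZ = 113°  [cyclic MXDZ, opposite ∠M+∠D]
4. ∠DZX = 21°  [△XDZ]
5. ∠DLZ = 108°  [△DLZ]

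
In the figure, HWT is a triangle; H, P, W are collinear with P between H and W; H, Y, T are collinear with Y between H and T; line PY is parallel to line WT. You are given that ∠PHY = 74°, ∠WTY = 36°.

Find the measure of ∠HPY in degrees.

1. ∠THW = 74°  [P on HW, Y on HT]
2. ∠HTW = 36°  [Y on ray TH]
3. ∠HWT = 70°  [△HWT]
4. ∠HPY = 70°  [PY∥WT, corresponding at P]

∠HPY = 70°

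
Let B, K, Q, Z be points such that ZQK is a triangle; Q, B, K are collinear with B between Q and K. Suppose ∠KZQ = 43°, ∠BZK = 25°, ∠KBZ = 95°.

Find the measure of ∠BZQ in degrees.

∠BZQ = 18°

1. ∠BKZ = 60°  [△ZBK]
2. ∠QBZ = 85°  [linear pair at B on QK]
3. ∠QKZ = 60°  [B on ray KQ]
4. ∠KQZ = 77°  [△ZQK]
5. ∠BQZ = 77°  [B on ray QK]
6. ∠BZQ = 18°  [△ZQB]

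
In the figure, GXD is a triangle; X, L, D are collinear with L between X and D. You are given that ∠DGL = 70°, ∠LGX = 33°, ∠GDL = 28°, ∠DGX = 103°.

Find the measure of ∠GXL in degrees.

1. ∠GDX = 28°  [L on ray DX]
2. ∠DXG = 49°  [△GXD]
3. ∠GXL = 49°  [L on ray XD]

∠GXL = 49°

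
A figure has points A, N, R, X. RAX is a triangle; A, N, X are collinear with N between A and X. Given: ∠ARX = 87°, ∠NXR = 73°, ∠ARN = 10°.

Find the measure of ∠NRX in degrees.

1. ∠AXR = 73°  [N on ray XA]
2. ∠RAX = 20°  [△RAX]
3. ∠NAR = 20°  [N on ray AX]
4. ∠ANR = 150°  [△RAN]
5. ∠RNX = 30°  [linear pair at N on AX]
6. ∠NRX = 77°  [△RNX]

∠NRX = 77°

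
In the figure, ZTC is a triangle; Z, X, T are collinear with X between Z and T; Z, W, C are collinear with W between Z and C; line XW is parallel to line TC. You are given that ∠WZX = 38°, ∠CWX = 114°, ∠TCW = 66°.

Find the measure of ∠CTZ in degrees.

1. ∠CZT = 38°  [X on ZT, W on ZC]
2. ∠TCZ = 66°  [W on ray CZ]
3. ∠CTZ = 76°  [△ZTC]

∠CTZ = 76°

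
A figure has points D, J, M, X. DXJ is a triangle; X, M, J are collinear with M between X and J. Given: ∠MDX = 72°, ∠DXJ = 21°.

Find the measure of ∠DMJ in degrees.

∠DMJ = 93°

1. ∠DXM = 21°  [M on ray XJ]
2. ∠DMX = 87°  [△DXM]
3. ∠DMJ = 93°  [linear pair at M on XJ]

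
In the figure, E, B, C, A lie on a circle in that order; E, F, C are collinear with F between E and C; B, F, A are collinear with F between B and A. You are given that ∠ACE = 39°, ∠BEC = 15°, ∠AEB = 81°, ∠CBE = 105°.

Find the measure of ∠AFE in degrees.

∠AFE = 54°

1. ∠BAC = 15°  [same arc BC]
2. ∠AFC = 126°  [△CFA]
3. ∠AFE = 54°  [linear pair at F on EC]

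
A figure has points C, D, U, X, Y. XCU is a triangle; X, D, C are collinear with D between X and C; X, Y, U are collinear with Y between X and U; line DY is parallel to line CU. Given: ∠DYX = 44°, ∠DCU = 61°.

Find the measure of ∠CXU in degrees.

∠CXU = 75°

1. ∠CUX = 44°  [DY∥CU, corresponding at Y]
2. ∠UCX = 61°  [D on ray CX]
3. ∠CXU = 75°  [△XCU]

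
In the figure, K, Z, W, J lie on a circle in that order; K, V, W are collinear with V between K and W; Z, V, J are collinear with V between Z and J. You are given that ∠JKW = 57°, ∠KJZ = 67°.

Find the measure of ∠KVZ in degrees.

1. ∠JZW = 57°  [same arc WJ]
2. ∠KWZ = 67°  [same arc KZ]
3. ∠WVZ = 56°  [△ZVW]
4. ∠KVZ = 124°  [linear pair at V on KW]

∠KVZ = 124°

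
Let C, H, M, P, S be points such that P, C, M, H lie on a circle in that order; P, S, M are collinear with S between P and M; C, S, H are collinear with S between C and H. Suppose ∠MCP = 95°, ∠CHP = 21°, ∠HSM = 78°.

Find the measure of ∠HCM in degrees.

1. ∠CMP = 21°  [same arc PC]
2. ∠CSP = 78°  [vertical angles at S]
3. ∠CSM = 102°  [linear pair at S on PM]
4. ∠HCM = 57°  [△CSM]

∠HCM = 57°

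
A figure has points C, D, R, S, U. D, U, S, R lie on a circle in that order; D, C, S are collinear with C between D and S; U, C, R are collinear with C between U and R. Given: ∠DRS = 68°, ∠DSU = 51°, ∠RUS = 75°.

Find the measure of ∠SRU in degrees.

∠SRU = 17°

1. ∠DUS = 112°  [cyclic DUSR, opposite ∠U+∠R]
2. ∠SDU = 17°  [△DUS]
3. ∠SRU = 17°  [same arc US]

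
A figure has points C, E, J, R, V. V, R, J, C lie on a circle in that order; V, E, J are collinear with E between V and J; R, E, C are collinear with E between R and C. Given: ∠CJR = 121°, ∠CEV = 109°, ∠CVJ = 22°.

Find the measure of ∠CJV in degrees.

1. ∠CVR = 59°  [cyclic VRJC, opposite ∠V+∠J]
2. ∠RCV = 49°  [△VEC]
3. ∠CRV = 72°  [△VRC]
4. ∠CJV = 72°  [same arc VC]

∠CJV = 72°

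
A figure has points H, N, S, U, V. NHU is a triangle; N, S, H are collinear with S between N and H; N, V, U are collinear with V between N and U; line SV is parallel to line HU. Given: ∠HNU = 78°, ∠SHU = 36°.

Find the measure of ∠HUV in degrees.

1. ∠NHU = 36°  [S on ray HN]
2. ∠HUN = 66°  [△NHU]
3. ∠HUV = 66°  [V on ray UN]

∠HUV = 66°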